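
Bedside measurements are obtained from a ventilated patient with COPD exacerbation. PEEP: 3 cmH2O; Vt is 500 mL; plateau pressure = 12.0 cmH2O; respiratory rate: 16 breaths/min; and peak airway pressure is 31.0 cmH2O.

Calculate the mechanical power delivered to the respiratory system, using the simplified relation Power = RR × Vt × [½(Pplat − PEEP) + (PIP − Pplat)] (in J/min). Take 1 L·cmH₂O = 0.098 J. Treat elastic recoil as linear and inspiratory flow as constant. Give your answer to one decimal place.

Per-breath work = Vt × [½(Pplat−PEEP) + (PIP−Pplat)] = 0.500 × [0.5×9.0 + 19.0] = 0.500 × 23.5 = 11.75 L·cmH2O.
Power = 16 × 11.75 = 188.0 L·cmH2O/min.
× 0.098 J/(L·cmH2O) → 18.424 J/min.

18.4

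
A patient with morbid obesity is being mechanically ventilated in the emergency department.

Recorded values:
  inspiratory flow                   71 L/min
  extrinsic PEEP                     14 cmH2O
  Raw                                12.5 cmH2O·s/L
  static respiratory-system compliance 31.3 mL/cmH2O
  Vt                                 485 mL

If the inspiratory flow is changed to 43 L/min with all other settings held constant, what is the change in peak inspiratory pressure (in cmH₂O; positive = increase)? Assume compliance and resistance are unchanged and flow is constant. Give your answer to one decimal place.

-5.8

Flow: 71 L/min ÷ 60 = 1.1833 L/s.
New flow: 43 L/min ÷ 60 = 0.7167 L/s.
PIP = Vt/C + R·V̇ + PEEP (constant-flow equation of motion).
Only the resistive term changes: ΔPIP = R × ΔV̇ = 12.5 × (0.7167 − 1.1833) = 12.5 × -0.4666 = -5.833 cmH2O.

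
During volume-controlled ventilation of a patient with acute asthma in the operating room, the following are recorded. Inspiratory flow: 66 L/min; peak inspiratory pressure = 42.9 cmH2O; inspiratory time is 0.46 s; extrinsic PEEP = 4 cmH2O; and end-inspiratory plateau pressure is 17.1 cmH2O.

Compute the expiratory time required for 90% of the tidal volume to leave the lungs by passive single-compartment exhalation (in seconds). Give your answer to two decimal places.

Flow: 66 L/min ÷ 60 = 1.1 L/s.
Vt = flow × Ti = 1.1 L/s × 0.46 s × 1000 mL/L = 506.0 mL.
R = (PIP − Pplat)/V̇ = (42.9 − 17.1) / 1.1 = 25.8/1.1 = 23.455 cmH2O·s/L.
C = Vt/(Pplat − PEEP) = 506.0 / (17.1 − 4) = 506.0/13.1 = 38.626 mL/cmH2O.
τ = R × C = 23.455 × 0.03863 L/cmH2O = 0.9061 s.
t = −τ·ln(1 − 0.90) = −0.9061·ln(0.1) = 2.086 s.

2.09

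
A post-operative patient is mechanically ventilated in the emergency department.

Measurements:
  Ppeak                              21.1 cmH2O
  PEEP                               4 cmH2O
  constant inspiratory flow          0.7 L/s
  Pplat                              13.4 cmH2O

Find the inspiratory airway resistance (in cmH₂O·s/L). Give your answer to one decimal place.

11.0

Raw = (PIP − Pplat) / flow = (21.1 − 13.4) / 0.7 = 7.7 / 0.7 = 11.0 cmH2O·s/L.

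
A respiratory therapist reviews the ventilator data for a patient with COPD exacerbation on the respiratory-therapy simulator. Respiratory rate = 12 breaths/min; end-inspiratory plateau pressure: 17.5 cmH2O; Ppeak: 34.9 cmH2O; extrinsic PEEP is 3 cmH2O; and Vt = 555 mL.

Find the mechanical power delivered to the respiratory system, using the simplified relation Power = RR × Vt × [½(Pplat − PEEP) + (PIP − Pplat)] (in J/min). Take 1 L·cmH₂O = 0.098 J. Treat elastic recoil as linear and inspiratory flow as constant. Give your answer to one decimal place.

16.1

Per-breath work = Vt × [½(Pplat−PEEP) + (PIP−Pplat)] = 0.555 × [0.5×14.5 + 17.4] = 0.555 × 24.65 = 13.681 L·cmH2O.
Power = 12 × 13.681 = 164.17 L·cmH2O/min.
× 0.098 J/(L·cmH2O) → 16.089 J/min.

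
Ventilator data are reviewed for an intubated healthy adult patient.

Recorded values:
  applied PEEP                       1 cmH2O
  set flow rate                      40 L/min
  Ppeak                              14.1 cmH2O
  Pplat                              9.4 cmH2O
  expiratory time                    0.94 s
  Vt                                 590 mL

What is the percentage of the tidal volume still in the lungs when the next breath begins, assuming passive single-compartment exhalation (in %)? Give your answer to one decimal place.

Flow: 40 L/min ÷ 60 = 0.6667 L/s.
R = (PIP − Pplat)/V̇ = (14.1 − 9.4) / 0.6667 = 4.7/0.6667 = 7.05 cmH2O·s/L.
C = Vt/(Pplat − PEEP) = 590.0 / (9.4 − 1) = 590.0/8.4 = 70.238 mL/cmH2O.
τ = R × C = 7.05 × 0.07024 L/cmH2O = 0.4952 s.
Fraction remaining at end-expiration = e^(−Te/τ) = e^(−0.94/0.4952) = 0.1498 → 14.98%.

15.0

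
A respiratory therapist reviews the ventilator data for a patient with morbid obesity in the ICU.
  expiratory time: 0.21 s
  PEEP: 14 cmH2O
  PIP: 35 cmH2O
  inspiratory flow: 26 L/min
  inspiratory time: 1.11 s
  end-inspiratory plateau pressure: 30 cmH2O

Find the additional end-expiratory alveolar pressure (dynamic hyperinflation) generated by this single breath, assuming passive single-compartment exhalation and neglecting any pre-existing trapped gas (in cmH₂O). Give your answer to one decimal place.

8.7

Flow: 26 L/min ÷ 60 = 0.4333 L/s.
Vt = flow × Ti = 0.4333 L/s × 1.11 s × 1000 mL/L = 480.96 mL.
R = (PIP − Pplat)/V̇ = (35 − 30) / 0.4333 = 5.0/0.4333 = 11.539 cmH2O·s/L.
C = Vt/(Pplat − PEEP) = 480.96 / (30 − 14) = 480.96/16.0 = 30.06 mL/cmH2O.
τ = R × C = 11.539 × 0.03006 L/cmH2O = 0.3469 s.
Fraction remaining = e^(−Te/τ) = e^(−0.21/0.3469) = 0.5459; trapped volume = 480.96 × 0.5459 = 262.56 mL.
Additional alveolar pressure from trapping ≈ V_trapped / C = 262.56 / 30.06 = 8.735 cmH2O.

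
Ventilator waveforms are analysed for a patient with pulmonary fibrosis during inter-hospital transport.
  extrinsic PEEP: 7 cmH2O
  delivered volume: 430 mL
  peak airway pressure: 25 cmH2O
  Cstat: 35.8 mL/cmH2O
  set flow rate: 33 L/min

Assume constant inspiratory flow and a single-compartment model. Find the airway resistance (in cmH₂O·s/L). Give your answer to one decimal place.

10.9

Flow: 33 L/min ÷ 60 = 0.55 L/s.
Equation of motion (constant flow): PIP = Vt/C + R·V̇ + PEEP.
R·V̇ = PIP − Vt/C − PEEP = 25 − 430/35.8 − 7 = 25 − 12.011 − 7 = 5.989 cmH2O.
R = 5.989 / 0.55 = 10.889 cmH2O·s/L.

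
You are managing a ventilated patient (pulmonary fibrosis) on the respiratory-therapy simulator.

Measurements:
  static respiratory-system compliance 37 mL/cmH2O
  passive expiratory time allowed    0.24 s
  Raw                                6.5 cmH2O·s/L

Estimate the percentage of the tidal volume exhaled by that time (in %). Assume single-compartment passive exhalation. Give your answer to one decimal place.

τ = R × C = 6.5 × 37 mL/cmH2O = 6.5 × 0.037 L/cmH2O = 0.2405 s.
Passive exhalation: V(t)/V₀ = e^(−t/τ) = e^(−0.24/0.2405) = 0.3686.
Fraction exhaled = 1 − 0.3686 = 0.6314 → 63.14%.

63.1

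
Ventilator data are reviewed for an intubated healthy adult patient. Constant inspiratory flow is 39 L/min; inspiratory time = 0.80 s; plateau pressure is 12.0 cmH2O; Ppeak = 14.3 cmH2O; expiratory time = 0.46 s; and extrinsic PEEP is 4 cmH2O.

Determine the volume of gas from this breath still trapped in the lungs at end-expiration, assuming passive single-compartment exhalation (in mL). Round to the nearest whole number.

70

Flow: 39 L/min ÷ 60 = 0.65 L/s.
Vt = flow × Ti = 0.65 L/s × 0.80 s × 1000 mL/L = 520.0 mL.
R = (PIP − Pplat)/V̇ = (14.3 − 12.0) / 0.65 = 2.3/0.65 = 3.538 cmH2O·s/L.
C = Vt/(Pplat − PEEP) = 520.0 / (12.0 − 4) = 520.0/8.0 = 65.0 mL/cmH2O.
τ = R × C = 3.538 × 0.065 L/cmH2O = 0.23 s.
Fraction remaining = e^(−Te/τ) = e^(−0.46/0.23) = 0.1353.
Trapped volume = 520.0 × 0.1353 = 70.356 mL.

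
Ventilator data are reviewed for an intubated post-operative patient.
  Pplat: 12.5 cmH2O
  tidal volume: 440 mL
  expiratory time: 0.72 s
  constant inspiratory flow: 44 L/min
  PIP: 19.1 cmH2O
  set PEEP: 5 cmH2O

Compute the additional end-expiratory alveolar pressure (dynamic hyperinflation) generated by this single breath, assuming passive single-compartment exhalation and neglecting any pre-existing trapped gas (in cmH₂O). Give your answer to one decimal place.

1.9

Flow: 44 L/min ÷ 60 = 0.7333 L/s.
R = (PIP − Pplat)/V̇ = (19.1 − 12.5) / 0.7333 = 6.6/0.7333 = 9.0 cmH2O·s/L.
C = Vt/(Pplat − PEEP) = 440.0 / (12.5 − 5) = 440.0/7.5 = 58.667 mL/cmH2O.
τ = R × C = 9.0 × 0.05867 L/cmH2O = 0.528 s.
Fraction remaining = e^(−Te/τ) = e^(−0.72/0.528) = 0.2557; trapped volume = 440.0 × 0.2557 = 112.51 mL.
Additional alveolar pressure from trapping ≈ V_trapped / C = 112.51 / 58.667 = 1.918 cmH2O.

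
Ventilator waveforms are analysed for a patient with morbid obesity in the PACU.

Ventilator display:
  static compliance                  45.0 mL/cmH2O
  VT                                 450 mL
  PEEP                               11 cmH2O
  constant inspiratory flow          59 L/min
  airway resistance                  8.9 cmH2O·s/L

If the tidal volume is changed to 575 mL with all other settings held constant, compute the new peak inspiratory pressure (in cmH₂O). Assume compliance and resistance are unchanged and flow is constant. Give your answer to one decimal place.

32.5

Flow: 59 L/min ÷ 60 = 0.9833 L/s.
PIP = Vt/C + R·V̇ + PEEP (constant-flow equation of motion).
Only the elastic term changes: ΔPIP = ΔVt / C = (575 − 450) / 45.0 = 2.778 cmH2O.
Original PIP = 450/45.0 + 8.9×0.9833 + 11 = 29.751 cmH2O; new PIP = 29.751 + (2.778) = 32.529 cmH2O.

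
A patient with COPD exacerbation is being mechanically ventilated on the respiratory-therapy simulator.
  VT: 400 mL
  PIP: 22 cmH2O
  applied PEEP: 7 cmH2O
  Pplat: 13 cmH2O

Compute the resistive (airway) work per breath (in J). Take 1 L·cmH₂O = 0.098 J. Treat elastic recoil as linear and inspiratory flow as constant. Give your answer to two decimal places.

With constant inspiratory flow the resistive pressure is constant at PIP − Pplat = 22 − 13 = 9.0 cmH2O, so resistive work = 9.0 × 0.400 = 3.6 L·cmH2O.
× 0.098 J/(L·cmH2O) → 0.3528 J.

0.35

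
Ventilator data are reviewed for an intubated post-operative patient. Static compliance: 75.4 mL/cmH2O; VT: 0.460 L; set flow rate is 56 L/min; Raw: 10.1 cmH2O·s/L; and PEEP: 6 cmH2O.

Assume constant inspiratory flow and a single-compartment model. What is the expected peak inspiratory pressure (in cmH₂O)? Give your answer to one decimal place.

Flow: 56 L/min ÷ 60 = 0.9333 L/s.
Equation of motion (constant flow): PIP = Vt/C + R·V̇ + PEEP.
PIP = 460/75.4 + 10.1×0.9333 + 6 = 6.101 + 9.426 + 6 = 21.527 cmH2O.

21.5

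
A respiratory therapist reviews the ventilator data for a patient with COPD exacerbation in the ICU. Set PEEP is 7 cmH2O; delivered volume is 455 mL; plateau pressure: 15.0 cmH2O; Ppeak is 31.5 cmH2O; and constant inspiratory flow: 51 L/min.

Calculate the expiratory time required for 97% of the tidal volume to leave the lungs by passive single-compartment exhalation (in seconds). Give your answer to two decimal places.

Flow: 51 L/min ÷ 60 = 0.85 L/s.
R = (PIP − Pplat)/V̇ = (31.5 − 15.0) / 0.85 = 16.5/0.85 = 19.412 cmH2O·s/L.
C = Vt/(Pplat − PEEP) = 455.0 / (15.0 − 7) = 455.0/8.0 = 56.875 mL/cmH2O.
τ = R × C = 19.412 × 0.05688 L/cmH2O = 1.104 s.
t = −τ·ln(1 − 0.97) = −1.104·ln(0.03) = 3.871 s.

3.87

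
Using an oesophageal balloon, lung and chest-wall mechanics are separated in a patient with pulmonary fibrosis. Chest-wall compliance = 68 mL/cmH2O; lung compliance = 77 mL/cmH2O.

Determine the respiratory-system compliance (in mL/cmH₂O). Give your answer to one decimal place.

36.1

Lung and chest wall are elastances in series: 1/Crs = 1/CL + 1/Ccw.
1/Crs = 1/77 + 1/68 = 0.02769.
Crs = 36.114 mL/cmH2O.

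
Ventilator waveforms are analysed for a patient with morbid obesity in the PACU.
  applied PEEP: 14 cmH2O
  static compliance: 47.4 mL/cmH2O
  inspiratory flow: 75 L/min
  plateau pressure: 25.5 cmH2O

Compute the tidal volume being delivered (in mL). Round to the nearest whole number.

545

Vt = Cstat × (Pplat − PEEP) = 47.4 × (25.5 − 14) = 47.4 × 11.5 = 545.1 mL.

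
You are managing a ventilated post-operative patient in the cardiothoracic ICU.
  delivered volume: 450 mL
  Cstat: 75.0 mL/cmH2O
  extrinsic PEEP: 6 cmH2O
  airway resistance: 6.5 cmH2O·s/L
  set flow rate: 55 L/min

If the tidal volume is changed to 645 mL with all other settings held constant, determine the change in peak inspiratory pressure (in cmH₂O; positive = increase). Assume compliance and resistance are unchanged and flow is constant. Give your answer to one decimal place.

PIP = Vt/C + R·V̇ + PEEP (constant-flow equation of motion).
Only the elastic term changes: ΔPIP = ΔVt / C = (645 − 450) / 75.0 = 2.6 cmH2O.

2.6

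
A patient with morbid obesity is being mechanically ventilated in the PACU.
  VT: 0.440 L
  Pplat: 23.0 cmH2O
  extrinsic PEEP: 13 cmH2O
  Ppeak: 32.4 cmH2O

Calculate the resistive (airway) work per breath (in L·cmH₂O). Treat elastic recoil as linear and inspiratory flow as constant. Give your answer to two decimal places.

With constant inspiratory flow the resistive pressure is constant at PIP − Pplat = 32.4 − 23.0 = 9.4 cmH2O, so resistive work = 9.4 × 0.440 = 4.136 L·cmH2O.

4.14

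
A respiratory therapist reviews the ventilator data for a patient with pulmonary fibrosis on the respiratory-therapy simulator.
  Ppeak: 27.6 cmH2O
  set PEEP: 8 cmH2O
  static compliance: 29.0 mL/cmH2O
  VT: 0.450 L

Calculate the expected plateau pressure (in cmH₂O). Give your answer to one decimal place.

Pplat = PEEP + Vt / Cstat = 8 + 450 / 29.0 = 8 + 15.517 = 23.517 cmH2O.

23.5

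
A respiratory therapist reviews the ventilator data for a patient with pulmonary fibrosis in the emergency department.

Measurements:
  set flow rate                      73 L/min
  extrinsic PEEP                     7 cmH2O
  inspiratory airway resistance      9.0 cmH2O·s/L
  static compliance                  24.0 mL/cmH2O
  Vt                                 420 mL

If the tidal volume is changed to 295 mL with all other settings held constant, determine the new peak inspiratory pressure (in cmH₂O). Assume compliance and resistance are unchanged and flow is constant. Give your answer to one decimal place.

30.2

Flow: 73 L/min ÷ 60 = 1.2167 L/s.
PIP = Vt/C + R·V̇ + PEEP (constant-flow equation of motion).
Only the elastic term changes: ΔPIP = ΔVt / C = (295 − 420) / 24.0 = -5.208 cmH2O.
Original PIP = 420/24.0 + 9.0×1.2167 + 7 = 35.45 cmH2O; new PIP = 35.45 + (-5.208) = 30.242 cmH2O.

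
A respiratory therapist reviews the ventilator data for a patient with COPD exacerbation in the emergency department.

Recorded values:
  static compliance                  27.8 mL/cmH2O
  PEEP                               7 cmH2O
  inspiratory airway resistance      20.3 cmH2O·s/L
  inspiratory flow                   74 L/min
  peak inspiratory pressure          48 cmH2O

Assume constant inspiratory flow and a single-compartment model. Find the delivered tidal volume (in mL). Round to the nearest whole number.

444

Flow: 74 L/min ÷ 60 = 1.2333 L/s.
Equation of motion (constant flow): PIP = Vt/C + R·V̇ + PEEP.
Vt/C = PIP − R·V̇ − PEEP = 48 − 25.036 − 7 = 15.964 cmH2O.
Vt = C × 15.964 = 27.8 × 15.964 = 443.8 mL.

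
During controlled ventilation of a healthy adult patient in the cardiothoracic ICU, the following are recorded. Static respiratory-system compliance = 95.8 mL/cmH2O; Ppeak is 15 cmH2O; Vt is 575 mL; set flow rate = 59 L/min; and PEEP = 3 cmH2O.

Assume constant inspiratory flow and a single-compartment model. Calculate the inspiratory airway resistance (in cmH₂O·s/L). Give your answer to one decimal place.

Flow: 59 L/min ÷ 60 = 0.9833 L/s.
Equation of motion (constant flow): PIP = Vt/C + R·V̇ + PEEP.
R·V̇ = PIP − Vt/C − PEEP = 15 − 575/95.8 − 3 = 15 − 6.002 − 3 = 5.998 cmH2O.
R = 5.998 / 0.9833 = 6.1 cmH2O·s/L.

6.1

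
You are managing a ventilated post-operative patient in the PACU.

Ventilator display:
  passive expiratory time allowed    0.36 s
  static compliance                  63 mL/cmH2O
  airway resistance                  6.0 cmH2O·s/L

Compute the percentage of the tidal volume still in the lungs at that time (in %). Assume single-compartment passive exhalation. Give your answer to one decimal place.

τ = R × C = 6.0 × 63 mL/cmH2O = 6.0 × 0.063 L/cmH2O = 0.378 s.
Passive exhalation: V(t)/V₀ = e^(−t/τ) = e^(−0.36/0.378) = 0.3858.
Fraction remaining = 0.3858 → 38.58%.

38.6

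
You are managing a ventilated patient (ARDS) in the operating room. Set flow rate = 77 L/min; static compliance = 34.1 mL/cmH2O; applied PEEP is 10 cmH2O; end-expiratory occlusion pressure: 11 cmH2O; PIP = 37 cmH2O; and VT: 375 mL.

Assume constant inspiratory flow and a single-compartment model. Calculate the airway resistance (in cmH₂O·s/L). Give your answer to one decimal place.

11.7

Flow: 77 L/min ÷ 60 = 1.2833 L/s.
Total PEEP = 11 cmH2O (set 10 + intrinsic 1); this is the baseline alveolar pressure.
Equation of motion (constant flow): PIP = Vt/C + R·V̇ + PEEP.
R·V̇ = PIP − Vt/C − PEEP = 37 − 375/34.1 − 11 = 37 − 10.997 − 11 = 15.003 cmH2O.
R = 15.003 / 1.2833 = 11.691 cmH2O·s/L.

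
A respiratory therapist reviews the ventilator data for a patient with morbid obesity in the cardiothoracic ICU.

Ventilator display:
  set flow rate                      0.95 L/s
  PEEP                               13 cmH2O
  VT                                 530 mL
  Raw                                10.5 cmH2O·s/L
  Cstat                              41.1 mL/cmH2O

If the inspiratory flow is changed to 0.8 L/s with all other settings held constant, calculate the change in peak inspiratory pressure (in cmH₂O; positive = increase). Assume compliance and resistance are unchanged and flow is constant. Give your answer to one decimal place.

-1.6

PIP = Vt/C + R·V̇ + PEEP (constant-flow equation of motion).
Only the resistive term changes: ΔPIP = R × ΔV̇ = 10.5 × (0.8 − 0.95) = 10.5 × -0.15 = -1.575 cmH2O.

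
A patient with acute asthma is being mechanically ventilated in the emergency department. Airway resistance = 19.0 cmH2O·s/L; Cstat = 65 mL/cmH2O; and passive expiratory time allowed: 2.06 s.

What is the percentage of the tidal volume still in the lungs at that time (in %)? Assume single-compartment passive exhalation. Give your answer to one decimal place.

τ = R × C = 19.0 × 65 mL/cmH2O = 19.0 × 0.065 L/cmH2O = 1.235 s.
Passive exhalation: V(t)/V₀ = e^(−t/τ) = e^(−2.06/1.235) = 0.1886.
Fraction remaining = 0.1886 → 18.86%.

18.9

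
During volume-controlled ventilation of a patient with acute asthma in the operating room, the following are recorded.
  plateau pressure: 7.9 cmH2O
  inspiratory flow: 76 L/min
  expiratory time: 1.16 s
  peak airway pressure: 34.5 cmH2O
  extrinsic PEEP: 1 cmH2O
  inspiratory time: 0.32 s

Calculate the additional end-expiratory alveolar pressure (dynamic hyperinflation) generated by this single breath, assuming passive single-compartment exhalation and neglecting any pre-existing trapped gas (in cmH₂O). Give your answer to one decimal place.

Flow: 76 L/min ÷ 60 = 1.2667 L/s.
Vt = flow × Ti = 1.2667 L/s × 0.32 s × 1000 mL/L = 405.34 mL.
R = (PIP − Pplat)/V̇ = (34.5 − 7.9) / 1.2667 = 26.6/1.2667 = 20.999 cmH2O·s/L.
C = Vt/(Pplat − PEEP) = 405.34 / (7.9 − 1) = 405.34/6.9 = 58.745 mL/cmH2O.
τ = R × C = 20.999 × 0.05875 L/cmH2O = 1.234 s.
Fraction remaining = e^(−Te/τ) = e^(−1.16/1.234) = 0.3906; trapped volume = 405.34 × 0.3906 = 158.33 mL.
Additional alveolar pressure from trapping ≈ V_trapped / C = 158.33 / 58.745 = 2.695 cmH2O.

2.7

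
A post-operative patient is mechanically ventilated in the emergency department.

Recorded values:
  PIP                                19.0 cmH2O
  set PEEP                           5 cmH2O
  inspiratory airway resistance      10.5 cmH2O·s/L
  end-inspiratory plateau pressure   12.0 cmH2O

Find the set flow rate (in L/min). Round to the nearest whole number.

40

flow = (PIP − Pplat) / Raw = (19.0 − 12.0) / 10.5 = 0.6667 L/s × 60 = 40.002 L/min.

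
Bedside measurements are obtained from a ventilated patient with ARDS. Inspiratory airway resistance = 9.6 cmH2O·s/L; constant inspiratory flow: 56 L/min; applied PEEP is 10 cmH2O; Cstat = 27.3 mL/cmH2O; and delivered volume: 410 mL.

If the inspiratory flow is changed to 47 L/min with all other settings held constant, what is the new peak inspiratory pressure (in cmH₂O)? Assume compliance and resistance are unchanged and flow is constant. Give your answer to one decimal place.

Flow: 56 L/min ÷ 60 = 0.9333 L/s.
New flow: 47 L/min ÷ 60 = 0.7833 L/s.
PIP = Vt/C + R·V̇ + PEEP (constant-flow equation of motion).
Only the resistive term changes: ΔPIP = R × ΔV̇ = 9.6 × (0.7833 − 0.9333) = 9.6 × -0.15 = -1.44 cmH2O.
Original PIP = 410/27.3 + 9.6×0.9333 + 10 = 33.978 cmH2O; new PIP = 33.978 + (-1.44) = 32.538 cmH2O.

32.5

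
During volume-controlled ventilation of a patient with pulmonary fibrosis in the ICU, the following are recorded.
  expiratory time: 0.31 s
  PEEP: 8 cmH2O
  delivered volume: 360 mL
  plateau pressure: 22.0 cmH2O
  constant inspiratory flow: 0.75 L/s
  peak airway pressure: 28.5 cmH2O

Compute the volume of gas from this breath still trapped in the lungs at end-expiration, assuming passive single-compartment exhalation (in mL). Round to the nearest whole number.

R = (PIP − Pplat)/V̇ = (28.5 − 22.0) / 0.75 = 6.5/0.75 = 8.667 cmH2O·s/L.
C = Vt/(Pplat − PEEP) = 360.0 / (22.0 − 8) = 360.0/14.0 = 25.714 mL/cmH2O.
τ = R × C = 8.667 × 0.02571 L/cmH2O = 0.2228 s.
Fraction remaining = e^(−Te/τ) = e^(−0.31/0.2228) = 0.2487.
Trapped volume = 360.0 × 0.2487 = 89.532 mL.

90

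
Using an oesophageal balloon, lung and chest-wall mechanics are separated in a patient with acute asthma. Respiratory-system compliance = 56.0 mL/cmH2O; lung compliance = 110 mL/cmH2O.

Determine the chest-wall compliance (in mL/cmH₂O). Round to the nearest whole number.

1/Ccw = 1/Crs − 1/CL.
1/Ccw = 1/56.0 − 1/110 = 0.008766.
Ccw = 114.08 mL/cmH2O.

114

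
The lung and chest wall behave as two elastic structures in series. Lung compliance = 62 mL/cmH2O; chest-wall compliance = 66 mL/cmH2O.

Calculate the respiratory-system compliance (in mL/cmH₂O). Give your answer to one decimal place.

32.0

Lung and chest wall are elastances in series: 1/Crs = 1/CL + 1/Ccw.
1/Crs = 1/62 + 1/66 = 0.03128.
Crs = 31.969 mL/cmH2O.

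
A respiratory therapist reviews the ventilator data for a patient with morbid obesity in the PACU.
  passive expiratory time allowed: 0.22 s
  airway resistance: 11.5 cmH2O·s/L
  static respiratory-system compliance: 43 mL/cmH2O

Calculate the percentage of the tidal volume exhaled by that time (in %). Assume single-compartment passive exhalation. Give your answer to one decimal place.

τ = R × C = 11.5 × 43 mL/cmH2O = 11.5 × 0.043 L/cmH2O = 0.4945 s.
Passive exhalation: V(t)/V₀ = e^(−t/τ) = e^(−0.22/0.4945) = 0.6409.
Fraction exhaled = 1 − 0.6409 = 0.3591 → 35.91%.

35.9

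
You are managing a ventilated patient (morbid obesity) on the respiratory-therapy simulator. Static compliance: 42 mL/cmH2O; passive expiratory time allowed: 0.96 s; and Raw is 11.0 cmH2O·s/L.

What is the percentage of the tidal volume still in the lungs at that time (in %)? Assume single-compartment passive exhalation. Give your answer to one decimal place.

τ = R × C = 11.0 × 42 mL/cmH2O = 11.0 × 0.042 L/cmH2O = 0.462 s.
Passive exhalation: V(t)/V₀ = e^(−t/τ) = e^(−0.96/0.462) = 0.1252.
Fraction remaining = 0.1252 → 12.52%.

12.5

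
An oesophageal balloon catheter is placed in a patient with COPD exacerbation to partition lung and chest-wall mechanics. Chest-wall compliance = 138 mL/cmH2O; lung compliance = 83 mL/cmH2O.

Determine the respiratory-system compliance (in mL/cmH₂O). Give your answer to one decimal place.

Lung and chest wall are elastances in series: 1/Crs = 1/CL + 1/Ccw.
1/Crs = 1/83 + 1/138 = 0.01929.
Crs = 51.84 mL/cmH2O.

51.8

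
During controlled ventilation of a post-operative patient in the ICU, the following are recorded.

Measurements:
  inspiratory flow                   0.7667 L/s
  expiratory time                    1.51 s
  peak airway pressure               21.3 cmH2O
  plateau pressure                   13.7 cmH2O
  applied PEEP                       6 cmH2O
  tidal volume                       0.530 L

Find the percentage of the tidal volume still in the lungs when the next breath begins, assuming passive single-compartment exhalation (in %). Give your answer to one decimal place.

R = (PIP − Pplat)/V̇ = (21.3 − 13.7) / 0.7667 = 7.6/0.7667 = 9.913 cmH2O·s/L.
C = Vt/(Pplat − PEEP) = 530.0 / (13.7 − 6) = 530.0/7.7 = 68.831 mL/cmH2O.
τ = R × C = 9.913 × 0.06883 L/cmH2O = 0.6823 s.
Fraction remaining at end-expiration = e^(−Te/τ) = e^(−1.51/0.6823) = 0.1094 → 10.94%.

10.9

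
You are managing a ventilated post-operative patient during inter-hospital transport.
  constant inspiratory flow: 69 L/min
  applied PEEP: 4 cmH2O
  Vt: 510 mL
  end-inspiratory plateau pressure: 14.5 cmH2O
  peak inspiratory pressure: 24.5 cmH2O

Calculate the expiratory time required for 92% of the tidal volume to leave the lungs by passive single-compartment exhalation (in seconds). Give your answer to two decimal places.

Flow: 69 L/min ÷ 60 = 1.15 L/s.
R = (PIP − Pplat)/V̇ = (24.5 − 14.5) / 1.15 = 10.0/1.15 = 8.696 cmH2O·s/L.
C = Vt/(Pplat − PEEP) = 510.0 / (14.5 − 4) = 510.0/10.5 = 48.571 mL/cmH2O.
τ = R × C = 8.696 × 0.04857 L/cmH2O = 0.4224 s.
t = −τ·ln(1 − 0.92) = −0.4224·ln(0.08) = 1.067 s.

1.07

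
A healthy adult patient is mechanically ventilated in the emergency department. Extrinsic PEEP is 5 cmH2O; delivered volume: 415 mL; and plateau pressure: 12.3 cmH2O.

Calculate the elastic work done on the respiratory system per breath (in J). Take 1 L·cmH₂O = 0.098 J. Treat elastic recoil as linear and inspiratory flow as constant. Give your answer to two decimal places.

0.15

Elastic work ≈ ½ × (Pplat − PEEP) × Vt = 0.5 × (12.3 − 5) × 0.415 L = 0.5 × 7.3 × 0.415 = 1.515 L·cmH2O.
× 0.098 J/(L·cmH2O) → 0.1485 J.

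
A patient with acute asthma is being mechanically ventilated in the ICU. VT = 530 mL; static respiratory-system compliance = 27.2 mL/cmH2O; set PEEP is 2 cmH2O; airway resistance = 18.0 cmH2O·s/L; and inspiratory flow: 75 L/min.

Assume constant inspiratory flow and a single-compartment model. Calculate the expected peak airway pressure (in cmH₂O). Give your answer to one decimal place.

Flow: 75 L/min ÷ 60 = 1.25 L/s.
Equation of motion (constant flow): PIP = Vt/C + R·V̇ + PEEP.
PIP = 530/27.2 + 18.0×1.25 + 2 = 19.485 + 22.5 + 2 = 43.985 cmH2O.

44.0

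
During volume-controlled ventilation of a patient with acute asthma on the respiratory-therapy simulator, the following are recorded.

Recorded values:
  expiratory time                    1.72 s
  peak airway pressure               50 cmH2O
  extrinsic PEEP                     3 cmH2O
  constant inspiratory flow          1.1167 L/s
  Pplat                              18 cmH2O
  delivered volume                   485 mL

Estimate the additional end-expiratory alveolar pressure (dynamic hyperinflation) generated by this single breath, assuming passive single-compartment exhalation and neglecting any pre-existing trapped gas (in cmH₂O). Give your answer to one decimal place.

R = (PIP − Pplat)/V̇ = (50 − 18) / 1.1167 = 32.0/1.1167 = 28.656 cmH2O·s/L.
C = Vt/(Pplat − PEEP) = 485.0 / (18 − 3) = 485.0/15.0 = 32.333 mL/cmH2O.
τ = R × C = 28.656 × 0.03233 L/cmH2O = 0.9264 s.
Fraction remaining = e^(−Te/τ) = e^(−1.72/0.9264) = 0.1562; trapped volume = 485.0 × 0.1562 = 75.757 mL.
Additional alveolar pressure from trapping ≈ V_trapped / C = 75.757 / 32.333 = 2.343 cmH2O.

2.3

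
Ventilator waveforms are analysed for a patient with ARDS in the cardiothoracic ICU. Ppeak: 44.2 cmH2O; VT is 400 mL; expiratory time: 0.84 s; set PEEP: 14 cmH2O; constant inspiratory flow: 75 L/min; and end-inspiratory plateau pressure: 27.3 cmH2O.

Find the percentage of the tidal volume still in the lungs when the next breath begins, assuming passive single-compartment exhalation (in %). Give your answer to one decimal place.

Flow: 75 L/min ÷ 60 = 1.25 L/s.
R = (PIP − Pplat)/V̇ = (44.2 − 27.3) / 1.25 = 16.9/1.25 = 13.52 cmH2O·s/L.
C = Vt/(Pplat − PEEP) = 400.0 / (27.3 − 14) = 400.0/13.3 = 30.075 mL/cmH2O.
τ = R × C = 13.52 × 0.03008 L/cmH2O = 0.4067 s.
Fraction remaining at end-expiration = e^(−Te/τ) = e^(−0.84/0.4067) = 0.1268 → 12.68%.

12.7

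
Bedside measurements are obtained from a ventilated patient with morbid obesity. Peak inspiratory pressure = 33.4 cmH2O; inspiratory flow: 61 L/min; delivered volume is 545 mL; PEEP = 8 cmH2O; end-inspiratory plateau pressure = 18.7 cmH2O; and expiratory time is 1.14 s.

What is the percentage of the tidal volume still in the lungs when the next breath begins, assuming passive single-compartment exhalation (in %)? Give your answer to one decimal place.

Flow: 61 L/min ÷ 60 = 1.0167 L/s.
R = (PIP − Pplat)/V̇ = (33.4 − 18.7) / 1.0167 = 14.7/1.0167 = 14.459 cmH2O·s/L.
C = Vt/(Pplat − PEEP) = 545.0 / (18.7 − 8) = 545.0/10.7 = 50.935 mL/cmH2O.
τ = R × C = 14.459 × 0.05094 L/cmH2O = 0.7365 s.
Fraction remaining at end-expiration = e^(−Te/τ) = e^(−1.14/0.7365) = 0.2127 → 21.27%.

21.3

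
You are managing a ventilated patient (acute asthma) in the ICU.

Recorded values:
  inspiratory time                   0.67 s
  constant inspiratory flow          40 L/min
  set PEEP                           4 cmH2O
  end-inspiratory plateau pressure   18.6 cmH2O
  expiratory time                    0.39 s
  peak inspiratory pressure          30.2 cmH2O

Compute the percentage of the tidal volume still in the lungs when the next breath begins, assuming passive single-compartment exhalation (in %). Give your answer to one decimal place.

Flow: 40 L/min ÷ 60 = 0.6667 L/s.
Vt = flow × Ti = 0.6667 L/s × 0.67 s × 1000 mL/L = 446.69 mL.
R = (PIP − Pplat)/V̇ = (30.2 − 18.6) / 0.6667 = 11.6/0.6667 = 17.399 cmH2O·s/L.
C = Vt/(Pplat − PEEP) = 446.69 / (18.6 − 4) = 446.69/14.6 = 30.595 mL/cmH2O.
τ = R × C = 17.399 × 0.0306 L/cmH2O = 0.5324 s.
Fraction remaining at end-expiration = e^(−Te/τ) = e^(−0.39/0.5324) = 0.4807 → 48.07%.

48.1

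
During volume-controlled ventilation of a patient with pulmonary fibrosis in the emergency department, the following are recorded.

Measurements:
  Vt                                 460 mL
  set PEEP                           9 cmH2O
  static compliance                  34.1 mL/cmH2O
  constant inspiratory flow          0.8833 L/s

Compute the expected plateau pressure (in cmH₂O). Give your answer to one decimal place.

Pplat = PEEP + Vt / Cstat = 9 + 460 / 34.1 = 9 + 13.49 = 22.49 cmH2O.

22.5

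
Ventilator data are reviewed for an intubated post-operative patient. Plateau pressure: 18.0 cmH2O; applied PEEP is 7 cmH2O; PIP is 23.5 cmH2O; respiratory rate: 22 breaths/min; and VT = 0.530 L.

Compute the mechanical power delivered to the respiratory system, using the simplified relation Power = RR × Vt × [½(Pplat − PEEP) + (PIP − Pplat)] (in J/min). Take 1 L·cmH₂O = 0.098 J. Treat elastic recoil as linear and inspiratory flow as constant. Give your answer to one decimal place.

12.6

Per-breath work = Vt × [½(Pplat−PEEP) + (PIP−Pplat)] = 0.530 × [0.5×11.0 + 5.5] = 0.530 × 11.0 = 5.83 L·cmH2O.
Power = 22 × 5.83 = 128.26 L·cmH2O/min.
× 0.098 J/(L·cmH2O) → 12.569 J/min.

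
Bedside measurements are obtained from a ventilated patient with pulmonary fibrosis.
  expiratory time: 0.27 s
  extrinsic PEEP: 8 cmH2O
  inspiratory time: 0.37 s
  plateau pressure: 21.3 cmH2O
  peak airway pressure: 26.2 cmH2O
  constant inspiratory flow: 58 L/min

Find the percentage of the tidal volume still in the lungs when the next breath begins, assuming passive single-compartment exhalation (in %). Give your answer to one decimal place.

Flow: 58 L/min ÷ 60 = 0.9667 L/s.
Vt = flow × Ti = 0.9667 L/s × 0.37 s × 1000 mL/L = 357.68 mL.
R = (PIP − Pplat)/V̇ = (26.2 − 21.3) / 0.9667 = 4.9/0.9667 = 5.069 cmH2O·s/L.
C = Vt/(Pplat − PEEP) = 357.68 / (21.3 − 8) = 357.68/13.3 = 26.893 mL/cmH2O.
τ = R × C = 5.069 × 0.02689 L/cmH2O = 0.1363 s.
Fraction remaining at end-expiration = e^(−Te/τ) = e^(−0.27/0.1363) = 0.1379 → 13.79%.

13.8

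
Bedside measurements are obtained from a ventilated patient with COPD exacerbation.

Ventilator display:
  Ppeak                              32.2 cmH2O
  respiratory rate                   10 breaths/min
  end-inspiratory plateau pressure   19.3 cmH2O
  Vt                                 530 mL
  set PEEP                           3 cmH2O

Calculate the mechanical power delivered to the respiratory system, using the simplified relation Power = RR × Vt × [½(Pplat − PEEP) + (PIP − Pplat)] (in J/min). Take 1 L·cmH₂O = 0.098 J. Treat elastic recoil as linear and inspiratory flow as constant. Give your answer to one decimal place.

Per-breath work = Vt × [½(Pplat−PEEP) + (PIP−Pplat)] = 0.530 × [0.5×16.3 + 12.9] = 0.530 × 21.05 = 11.157 L·cmH2O.
Power = 10 × 11.157 = 111.57 L·cmH2O/min.
× 0.098 J/(L·cmH2O) → 10.934 J/min.

10.9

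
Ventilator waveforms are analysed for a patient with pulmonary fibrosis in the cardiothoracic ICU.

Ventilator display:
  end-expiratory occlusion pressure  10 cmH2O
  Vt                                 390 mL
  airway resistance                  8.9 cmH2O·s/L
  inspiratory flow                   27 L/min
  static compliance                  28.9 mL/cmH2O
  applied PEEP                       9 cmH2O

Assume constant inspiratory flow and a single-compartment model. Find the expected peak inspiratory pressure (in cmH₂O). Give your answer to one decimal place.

Flow: 27 L/min ÷ 60 = 0.45 L/s.
Total PEEP = 10 cmH2O (set 9 + intrinsic 1); this is the baseline alveolar pressure.
Equation of motion (constant flow): PIP = Vt/C + R·V̇ + PEEP.
PIP = 390/28.9 + 8.9×0.45 + 10 = 13.495 + 4.005 + 10 = 27.5 cmH2O.

27.5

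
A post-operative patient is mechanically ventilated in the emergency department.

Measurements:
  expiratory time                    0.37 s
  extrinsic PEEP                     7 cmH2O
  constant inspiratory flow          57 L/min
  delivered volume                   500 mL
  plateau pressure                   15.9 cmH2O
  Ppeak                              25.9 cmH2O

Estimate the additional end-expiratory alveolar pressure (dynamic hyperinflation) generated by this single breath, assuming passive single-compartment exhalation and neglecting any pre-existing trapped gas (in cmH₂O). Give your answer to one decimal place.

Flow: 57 L/min ÷ 60 = 0.95 L/s.
R = (PIP − Pplat)/V̇ = (25.9 − 15.9) / 0.95 = 10.0/0.95 = 10.526 cmH2O·s/L.
C = Vt/(Pplat − PEEP) = 500.0 / (15.9 − 7) = 500.0/8.9 = 56.18 mL/cmH2O.
τ = R × C = 10.526 × 0.05618 L/cmH2O = 0.5914 s.
Fraction remaining = e^(−Te/τ) = e^(−0.37/0.5914) = 0.5349; trapped volume = 500.0 × 0.5349 = 267.45 mL.
Additional alveolar pressure from trapping ≈ V_trapped / C = 267.45 / 56.18 = 4.761 cmH2O.

4.8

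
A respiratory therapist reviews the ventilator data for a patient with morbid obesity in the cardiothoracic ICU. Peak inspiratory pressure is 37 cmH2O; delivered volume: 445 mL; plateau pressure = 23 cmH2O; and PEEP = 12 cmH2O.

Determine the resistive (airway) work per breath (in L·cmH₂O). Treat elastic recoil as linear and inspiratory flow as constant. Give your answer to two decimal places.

With constant inspiratory flow the resistive pressure is constant at PIP − Pplat = 37 − 23 = 14.0 cmH2O, so resistive work = 14.0 × 0.445 = 6.23 L·cmH2O.

6.23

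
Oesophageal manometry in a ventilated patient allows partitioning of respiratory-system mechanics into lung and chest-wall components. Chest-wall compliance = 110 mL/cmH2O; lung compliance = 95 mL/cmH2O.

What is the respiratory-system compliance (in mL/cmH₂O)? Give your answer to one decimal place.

51.0

Lung and chest wall are elastances in series: 1/Crs = 1/CL + 1/Ccw.
1/Crs = 1/95 + 1/110 = 0.01962.
Crs = 50.968 mL/cmH2O.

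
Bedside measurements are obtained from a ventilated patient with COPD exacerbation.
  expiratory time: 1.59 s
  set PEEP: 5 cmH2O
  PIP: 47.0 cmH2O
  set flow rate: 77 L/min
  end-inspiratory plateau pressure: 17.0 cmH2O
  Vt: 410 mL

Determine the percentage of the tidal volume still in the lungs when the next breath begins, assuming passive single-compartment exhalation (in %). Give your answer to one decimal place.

13.7

Flow: 77 L/min ÷ 60 = 1.2833 L/s.
R = (PIP − Pplat)/V̇ = (47.0 − 17.0) / 1.2833 = 30.0/1.2833 = 23.377 cmH2O·s/L.
C = Vt/(Pplat − PEEP) = 410.0 / (17.0 − 5) = 410.0/12.0 = 34.167 mL/cmH2O.
τ = R × C = 23.377 × 0.03417 L/cmH2O = 0.7988 s.
Fraction remaining at end-expiration = e^(−Te/τ) = e^(−1.59/0.7988) = 0.1366 → 13.66%.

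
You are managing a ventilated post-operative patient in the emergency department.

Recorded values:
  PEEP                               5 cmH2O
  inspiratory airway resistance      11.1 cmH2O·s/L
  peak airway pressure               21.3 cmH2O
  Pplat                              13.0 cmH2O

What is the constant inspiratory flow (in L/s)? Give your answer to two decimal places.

0.75

flow = (PIP − Pplat) / Raw = 8.3 / 11.1 = 0.7477 L/s.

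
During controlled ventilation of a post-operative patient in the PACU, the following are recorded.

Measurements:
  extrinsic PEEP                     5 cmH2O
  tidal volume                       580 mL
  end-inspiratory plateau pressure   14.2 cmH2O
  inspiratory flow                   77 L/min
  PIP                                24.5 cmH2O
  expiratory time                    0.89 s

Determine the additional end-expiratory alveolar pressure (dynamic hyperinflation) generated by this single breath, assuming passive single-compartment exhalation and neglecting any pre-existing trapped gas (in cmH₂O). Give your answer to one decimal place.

Flow: 77 L/min ÷ 60 = 1.2833 L/s.
R = (PIP − Pplat)/V̇ = (24.5 − 14.2) / 1.2833 = 10.3/1.2833 = 8.026 cmH2O·s/L.
C = Vt/(Pplat − PEEP) = 580.0 / (14.2 − 5) = 580.0/9.2 = 63.043 mL/cmH2O.
τ = R × C = 8.026 × 0.06304 L/cmH2O = 0.506 s.
Fraction remaining = e^(−Te/τ) = e^(−0.89/0.506) = 0.1722; trapped volume = 580.0 × 0.1722 = 99.876 mL.
Additional alveolar pressure from trapping ≈ V_trapped / C = 99.876 / 63.043 = 1.584 cmH2O.

1.6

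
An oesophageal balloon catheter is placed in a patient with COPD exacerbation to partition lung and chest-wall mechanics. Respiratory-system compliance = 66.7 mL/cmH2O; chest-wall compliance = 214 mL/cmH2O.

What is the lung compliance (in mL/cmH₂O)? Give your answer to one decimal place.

1/CL = 1/Crs − 1/Ccw.
1/CL = 1/66.7 − 1/214 = 0.01032.
CL = 96.899 mL/cmH2O.

96.9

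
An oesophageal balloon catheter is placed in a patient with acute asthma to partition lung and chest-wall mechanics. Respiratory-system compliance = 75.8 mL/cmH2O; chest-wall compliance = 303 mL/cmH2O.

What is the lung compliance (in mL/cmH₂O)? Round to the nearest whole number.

101

1/CL = 1/Crs − 1/Ccw.
1/CL = 1/75.8 − 1/303 = 0.009892.
CL = 101.09 mL/cmH2O.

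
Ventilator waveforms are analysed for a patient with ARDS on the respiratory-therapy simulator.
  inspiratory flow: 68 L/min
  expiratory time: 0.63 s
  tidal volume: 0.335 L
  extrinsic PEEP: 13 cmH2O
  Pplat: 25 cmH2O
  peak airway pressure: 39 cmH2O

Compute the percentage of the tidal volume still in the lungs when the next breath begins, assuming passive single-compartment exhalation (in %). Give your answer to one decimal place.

Flow: 68 L/min ÷ 60 = 1.1333 L/s.
R = (PIP − Pplat)/V̇ = (39 − 25) / 1.1333 = 14.0/1.1333 = 12.353 cmH2O·s/L.
C = Vt/(Pplat − PEEP) = 335.0 / (25 − 13) = 335.0/12.0 = 27.917 mL/cmH2O.
τ = R × C = 12.353 × 0.02792 L/cmH2O = 0.3449 s.
Fraction remaining at end-expiration = e^(−Te/τ) = e^(−0.63/0.3449) = 0.161 → 16.1%.

16.1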